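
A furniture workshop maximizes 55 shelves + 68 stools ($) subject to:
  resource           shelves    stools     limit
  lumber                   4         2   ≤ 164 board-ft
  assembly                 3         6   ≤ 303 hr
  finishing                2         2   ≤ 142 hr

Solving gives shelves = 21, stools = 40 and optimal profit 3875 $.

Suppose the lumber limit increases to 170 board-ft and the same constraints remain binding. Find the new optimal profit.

Check each constraint at x*: lumber 164/164 (tight); assembly 303/303 (tight); finishing 122/142 (slack 20).
By complementary slackness, y = 0 for the non-binding constraint.
Dual feasibility on the basic columns requires 4·y_lumber + 3·y_assembly = 55, 2·y_lumber + 6·y_assembly = 68.
→ y_lumber = 7 and y_assembly = 9.
Δz = y_lumber·Δb = 7 × (6) = 42, so new z* = 3875 + 42 = 3917.

3917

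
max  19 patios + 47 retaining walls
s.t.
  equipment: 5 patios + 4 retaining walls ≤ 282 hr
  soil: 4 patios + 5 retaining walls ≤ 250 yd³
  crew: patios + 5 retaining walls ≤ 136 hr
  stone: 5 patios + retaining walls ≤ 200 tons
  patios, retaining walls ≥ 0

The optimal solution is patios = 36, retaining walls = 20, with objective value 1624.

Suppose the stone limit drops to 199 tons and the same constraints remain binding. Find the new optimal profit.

Binding: crew and stone. Non-binding: equipment (22 unused), soil (6 unused).
Since equipment, soil are not tight, their duals are 0.
From A_Bᵀ y = c: 1·y_crew + 5·y_stone = 19; 5·y_crew + 1·y_stone = 47.
This yields shadow prices y_crew = 9, y_stone = 2.
Δz = y_stone·Δb = 2 × (-1) = -2, so new z* = 1624 − 2 = 1622.

1622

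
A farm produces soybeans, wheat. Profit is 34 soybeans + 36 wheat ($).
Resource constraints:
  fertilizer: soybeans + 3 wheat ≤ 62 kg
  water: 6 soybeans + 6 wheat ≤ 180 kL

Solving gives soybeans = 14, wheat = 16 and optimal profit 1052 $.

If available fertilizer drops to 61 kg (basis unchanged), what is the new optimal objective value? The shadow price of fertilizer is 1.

Δb = -1, so new z* = 1052 + (1)·(-1) = 1052 − 1 = 1051.

1051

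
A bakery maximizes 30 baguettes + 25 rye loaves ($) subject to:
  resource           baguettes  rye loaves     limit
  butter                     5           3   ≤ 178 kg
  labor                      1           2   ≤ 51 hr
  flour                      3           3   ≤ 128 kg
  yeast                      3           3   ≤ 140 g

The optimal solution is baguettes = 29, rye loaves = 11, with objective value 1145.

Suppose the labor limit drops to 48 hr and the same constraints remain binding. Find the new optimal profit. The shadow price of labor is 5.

1130

Δb = -3, so new z* = 1145 + (5)·(-3) = 1145 − 15 = 1130.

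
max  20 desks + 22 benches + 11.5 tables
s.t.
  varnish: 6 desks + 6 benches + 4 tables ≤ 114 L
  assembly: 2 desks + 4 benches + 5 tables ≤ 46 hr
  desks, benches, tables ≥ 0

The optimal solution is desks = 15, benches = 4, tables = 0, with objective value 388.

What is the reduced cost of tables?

Check each constraint at x*: varnish 114/114 (tight); assembly 46/46 (tight).
From A_Bᵀ y = c: 6·y_varnish + 2·y_assembly = 20; 6·y_varnish + 4·y_assembly = 22.
Solving: y_varnish = 3, y_assembly = 1.
Reduced cost of tables: c₃ − yᵀa₃ = 11.5 − (3·4 + 1·5) = 11.5 − 17 = -5.5.

-5.5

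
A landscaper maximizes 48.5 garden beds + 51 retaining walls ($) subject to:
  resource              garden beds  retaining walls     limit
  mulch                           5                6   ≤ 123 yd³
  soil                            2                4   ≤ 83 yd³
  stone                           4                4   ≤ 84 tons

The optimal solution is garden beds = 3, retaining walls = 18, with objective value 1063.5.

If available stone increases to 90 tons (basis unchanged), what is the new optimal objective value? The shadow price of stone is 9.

1117.5

Δb = 6, so new z* = 1063.5 + (9)·(6) = 1063.5 + 54 = 1117.5.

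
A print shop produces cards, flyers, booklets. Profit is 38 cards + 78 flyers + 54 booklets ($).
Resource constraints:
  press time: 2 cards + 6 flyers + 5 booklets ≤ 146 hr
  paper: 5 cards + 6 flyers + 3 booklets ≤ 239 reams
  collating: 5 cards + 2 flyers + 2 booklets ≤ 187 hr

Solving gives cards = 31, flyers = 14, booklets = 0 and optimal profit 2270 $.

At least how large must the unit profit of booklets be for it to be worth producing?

57

Check each constraint at x*: press time 146/146 (tight); paper 239/239 (tight); collating 183/187 (slack 4).
By complementary slackness, y = 0 for the non-binding constraint.
From A_Bᵀ y = c: 2·y_press time + 5·y_paper = 38; 6·y_press time + 6·y_paper = 78.
This yields shadow prices y_press time = 9, y_paper = 4.
booklets enters the basis when its profit ≥ yᵀa₃ = 9·5 + 4·3 = 57.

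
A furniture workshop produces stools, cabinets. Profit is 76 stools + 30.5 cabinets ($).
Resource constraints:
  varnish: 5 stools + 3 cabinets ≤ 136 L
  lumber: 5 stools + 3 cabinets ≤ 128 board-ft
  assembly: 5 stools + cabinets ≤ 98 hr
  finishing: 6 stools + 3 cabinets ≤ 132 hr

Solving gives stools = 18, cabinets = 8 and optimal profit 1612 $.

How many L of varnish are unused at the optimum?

varnish used = 5·18 + 3·8 = 114; slack = 136 − 114 = 22.

22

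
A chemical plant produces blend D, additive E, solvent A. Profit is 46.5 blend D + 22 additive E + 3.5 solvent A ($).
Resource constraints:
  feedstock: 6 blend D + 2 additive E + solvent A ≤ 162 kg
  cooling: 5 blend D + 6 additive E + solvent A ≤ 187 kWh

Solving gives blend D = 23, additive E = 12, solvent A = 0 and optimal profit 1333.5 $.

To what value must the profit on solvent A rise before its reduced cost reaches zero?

Check each constraint at x*: feedstock 162/162 (tight); cooling 187/187 (tight).
From A_Bᵀ y = c: 6·y_feedstock + 5·y_cooling = 46.5; 2·y_feedstock + 6·y_cooling = 22.
→ y_feedstock = 6.5 and y_cooling = 1.5.
solvent A enters the basis when its profit ≥ yᵀa₃ = 6.5·1 + 1.5·1 = 8.

8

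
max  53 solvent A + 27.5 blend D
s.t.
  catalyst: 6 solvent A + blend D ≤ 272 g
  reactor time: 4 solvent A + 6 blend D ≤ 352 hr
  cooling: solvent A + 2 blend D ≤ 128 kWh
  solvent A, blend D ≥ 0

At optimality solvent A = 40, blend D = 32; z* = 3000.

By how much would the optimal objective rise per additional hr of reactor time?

Check each constraint at x*: catalyst 272/272 (tight); reactor time 352/352 (tight); cooling 104/128 (slack 24).
Since cooling is not tight, its dual is 0.
From A_Bᵀ y = c: 6·y_catalyst + 4·y_reactor time = 53; 1·y_catalyst + 6·y_reactor time = 27.5.
Solving: y_catalyst = 6.5, y_reactor time = 3.5.
Shadow price of reactor time = 3.5.

3.5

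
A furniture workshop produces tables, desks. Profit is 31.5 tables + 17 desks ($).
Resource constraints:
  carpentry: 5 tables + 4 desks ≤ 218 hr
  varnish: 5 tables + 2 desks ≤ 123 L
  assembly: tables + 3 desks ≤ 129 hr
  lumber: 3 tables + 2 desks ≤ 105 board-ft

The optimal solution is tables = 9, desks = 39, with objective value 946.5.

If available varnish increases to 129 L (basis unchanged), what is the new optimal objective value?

At the optimum: carpentry uses 201 of 218 (slack = 17); varnish uses 123 of 123 (binding); assembly uses 126 of 129 (slack = 3); lumber uses 105 of 105 (binding).
Slack constraints have shadow price 0 (complementary slackness).
Dual feasibility on the basic columns requires 5·y_varnish + 3·y_lumber = 31.5, 2·y_varnish + 2·y_lumber = 17.
Solving: y_varnish = 3, y_lumber = 5.5.
Δz = y_varnish·Δb = 3 × (6) = 18, so new z* = 946.5 + 18 = 964.5.

964.5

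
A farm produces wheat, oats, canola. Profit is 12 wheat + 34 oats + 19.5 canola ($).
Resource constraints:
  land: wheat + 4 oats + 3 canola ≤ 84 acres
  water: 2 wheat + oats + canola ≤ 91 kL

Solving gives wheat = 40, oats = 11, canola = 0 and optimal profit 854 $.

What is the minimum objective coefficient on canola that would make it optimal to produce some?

Both land and water are binding at x*.
From A_Bᵀ y = c: 1·y_land + 2·y_water = 12; 4·y_land + 1·y_water = 34.
→ y_land = 8 and y_water = 2.
canola enters the basis when its profit ≥ yᵀa₃ = 8·3 + 2·1 = 26.

26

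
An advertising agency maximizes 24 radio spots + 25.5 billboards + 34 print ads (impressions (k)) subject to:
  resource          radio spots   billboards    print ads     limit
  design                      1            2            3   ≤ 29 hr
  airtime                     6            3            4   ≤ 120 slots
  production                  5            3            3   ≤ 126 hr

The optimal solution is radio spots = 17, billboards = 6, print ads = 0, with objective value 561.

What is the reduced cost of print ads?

-3

At the optimum: design uses 29 of 29 (binding); airtime uses 120 of 120 (binding); production uses 103 of 126 (slack = 23).
By complementary slackness, y = 0 for the non-binding constraint.
The binding rows give the dual system: 1·y_design + 6·y_airtime = 24 and 2·y_design + 3·y_airtime = 25.5.
Solving: y_design = 9, y_airtime = 2.5.
Reduced cost of print ads: c₃ − yᵀa₃ = 34 − (9·3 + 2.5·4) = 34 − 37 = -3.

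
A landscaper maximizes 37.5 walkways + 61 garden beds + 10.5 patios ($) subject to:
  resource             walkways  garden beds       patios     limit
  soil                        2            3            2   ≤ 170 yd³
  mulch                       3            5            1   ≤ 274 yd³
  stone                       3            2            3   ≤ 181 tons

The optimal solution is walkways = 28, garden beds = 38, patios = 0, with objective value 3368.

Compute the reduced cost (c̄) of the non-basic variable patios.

Binding: soil and mulch. Non-binding: stone (21 unused).
By complementary slackness, y = 0 for the non-binding constraint.
Dual feasibility on the basic columns requires 2·y_soil + 3·y_mulch = 37.5, 3·y_soil + 5·y_mulch = 61.
→ y_soil = 4.5 and y_mulch = 9.5.
Reduced cost of patios: c₃ − yᵀa₃ = 10.5 − (4.5·2 + 9.5·1) = 10.5 − 18.5 = -8.

-8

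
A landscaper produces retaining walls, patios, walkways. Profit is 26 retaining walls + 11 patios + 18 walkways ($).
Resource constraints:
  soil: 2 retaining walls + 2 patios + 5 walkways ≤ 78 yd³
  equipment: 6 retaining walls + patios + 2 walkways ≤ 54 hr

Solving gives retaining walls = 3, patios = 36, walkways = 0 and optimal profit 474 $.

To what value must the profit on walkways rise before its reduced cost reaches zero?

At the optimum: soil uses 78 of 78 (binding); equipment uses 54 of 54 (binding).
From A_Bᵀ y = c: 2·y_soil + 6·y_equipment = 26; 2·y_soil + 1·y_equipment = 11.
This yields shadow prices y_soil = 4, y_equipment = 3.
walkways enters the basis when its profit ≥ yᵀa₃ = 4·5 + 3·2 = 26.

26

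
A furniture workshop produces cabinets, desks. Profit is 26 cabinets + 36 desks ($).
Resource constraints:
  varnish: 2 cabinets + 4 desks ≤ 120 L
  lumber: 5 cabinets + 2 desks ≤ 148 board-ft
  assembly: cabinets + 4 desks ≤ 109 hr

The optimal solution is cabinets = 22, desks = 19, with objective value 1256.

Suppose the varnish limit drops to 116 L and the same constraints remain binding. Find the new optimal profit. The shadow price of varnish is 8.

1224

Δb = -4, so new z* = 1256 + (8)·(-4) = 1256 − 32 = 1224.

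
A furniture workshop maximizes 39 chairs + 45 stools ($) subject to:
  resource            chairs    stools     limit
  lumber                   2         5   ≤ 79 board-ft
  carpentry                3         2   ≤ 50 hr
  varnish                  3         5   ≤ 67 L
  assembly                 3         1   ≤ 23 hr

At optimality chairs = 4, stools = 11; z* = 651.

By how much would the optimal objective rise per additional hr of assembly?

5

At the optimum: lumber uses 63 of 79 (slack = 16); carpentry uses 34 of 50 (slack = 16); varnish uses 67 of 67 (binding); assembly uses 23 of 23 (binding).
By complementary slackness, y = 0 for the non-binding constraints.
Dual feasibility on the basic columns requires 3·y_varnish + 3·y_assembly = 39, 5·y_varnish + 1·y_assembly = 45.
This yields shadow prices y_varnish = 8, y_assembly = 5.
Shadow price of assembly = 5.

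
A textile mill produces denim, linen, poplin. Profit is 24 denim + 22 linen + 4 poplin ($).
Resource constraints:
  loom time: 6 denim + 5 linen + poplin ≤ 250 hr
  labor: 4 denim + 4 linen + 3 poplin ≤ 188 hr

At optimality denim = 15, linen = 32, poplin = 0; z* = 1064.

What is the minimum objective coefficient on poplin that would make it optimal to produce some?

At the optimum: loom time uses 250 of 250 (binding); labor uses 188 of 188 (binding).
The binding rows give the dual system: 6·y_loom time + 4·y_labor = 24 and 5·y_loom time + 4·y_labor = 22.
Solving: y_loom time = 2, y_labor = 3.
poplin enters the basis when its profit ≥ yᵀa₃ = 2·1 + 3·3 = 11.

11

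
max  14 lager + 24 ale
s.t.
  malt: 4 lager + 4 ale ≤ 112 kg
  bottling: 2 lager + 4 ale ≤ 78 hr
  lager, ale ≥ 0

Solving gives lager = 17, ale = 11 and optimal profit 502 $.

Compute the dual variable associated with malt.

At the optimum: malt uses 112 of 112 (binding); bottling uses 78 of 78 (binding).
From A_Bᵀ y = c: 4·y_malt + 2·y_bottling = 14; 4·y_malt + 4·y_bottling = 24.
→ y_malt = 1 and y_bottling = 5.
Shadow price of malt = 1.

1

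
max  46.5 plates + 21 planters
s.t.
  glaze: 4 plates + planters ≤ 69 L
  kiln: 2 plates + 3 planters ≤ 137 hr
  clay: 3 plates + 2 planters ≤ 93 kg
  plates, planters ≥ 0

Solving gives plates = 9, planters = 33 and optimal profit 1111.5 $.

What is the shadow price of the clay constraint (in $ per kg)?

7.5

Check each constraint at x*: glaze 69/69 (tight); kiln 117/137 (slack 20); clay 93/93 (tight).
Slack constraints have shadow price 0 (complementary slackness).
From A_Bᵀ y = c: 4·y_glaze + 3·y_clay = 46.5; 1·y_glaze + 2·y_clay = 21.
→ y_glaze = 6 and y_clay = 7.5.
Shadow price of clay = 7.5.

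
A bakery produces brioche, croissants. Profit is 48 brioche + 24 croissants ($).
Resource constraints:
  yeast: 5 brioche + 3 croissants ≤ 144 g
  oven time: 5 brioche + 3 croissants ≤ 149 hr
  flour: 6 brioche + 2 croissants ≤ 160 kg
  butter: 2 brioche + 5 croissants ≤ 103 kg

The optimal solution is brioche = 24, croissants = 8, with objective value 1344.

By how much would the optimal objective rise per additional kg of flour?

3

Binding: yeast and flour. Non-binding: oven time (5 unused), butter (15 unused).
Since oven time, butter are not tight, their duals are 0.
Dual feasibility on the basic columns requires 5·y_yeast + 6·y_flour = 48, 3·y_yeast + 2·y_flour = 24.
Solving: y_yeast = 6, y_flour = 3.
Shadow price of flour = 3.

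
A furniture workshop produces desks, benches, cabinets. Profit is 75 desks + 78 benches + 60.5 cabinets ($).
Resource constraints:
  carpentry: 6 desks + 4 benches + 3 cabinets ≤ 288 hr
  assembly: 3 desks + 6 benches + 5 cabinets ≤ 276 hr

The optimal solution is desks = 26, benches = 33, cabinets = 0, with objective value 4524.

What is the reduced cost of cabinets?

Check each constraint at x*: carpentry 288/288 (tight); assembly 276/276 (tight).
From A_Bᵀ y = c: 6·y_carpentry + 3·y_assembly = 75; 4·y_carpentry + 6·y_assembly = 78.
→ y_carpentry = 9 and y_assembly = 7.
Reduced cost of cabinets: c₃ − yᵀa₃ = 60.5 − (9·3 + 7·5) = 60.5 − 62 = -1.5.

-1.5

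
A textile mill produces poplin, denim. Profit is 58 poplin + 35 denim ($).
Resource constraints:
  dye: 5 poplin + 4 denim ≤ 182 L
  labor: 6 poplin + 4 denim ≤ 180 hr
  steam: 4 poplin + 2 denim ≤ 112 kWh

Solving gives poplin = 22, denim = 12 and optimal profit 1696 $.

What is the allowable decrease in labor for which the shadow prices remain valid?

12

Binding constraints: labor, steam. The basis is B = [[6,4],[4,2]] with det -4.
Per unit decrease in labor, x* moves by d = (0.5, -1).
The basis stays optimal until denim reaches 0; allowable decrease = 12 hr.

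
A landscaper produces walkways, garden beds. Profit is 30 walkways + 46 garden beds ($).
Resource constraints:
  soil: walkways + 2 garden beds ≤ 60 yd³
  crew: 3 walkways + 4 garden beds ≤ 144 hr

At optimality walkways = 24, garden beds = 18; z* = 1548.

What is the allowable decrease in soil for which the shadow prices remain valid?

12

Binding constraints: soil, crew. The basis is B = [[1,2],[3,4]] with det -2.
Per unit decrease in soil, x* moves by d = (2, -1.5).
The basis stays optimal until garden beds reaches 0; allowable decrease = 12 yd³.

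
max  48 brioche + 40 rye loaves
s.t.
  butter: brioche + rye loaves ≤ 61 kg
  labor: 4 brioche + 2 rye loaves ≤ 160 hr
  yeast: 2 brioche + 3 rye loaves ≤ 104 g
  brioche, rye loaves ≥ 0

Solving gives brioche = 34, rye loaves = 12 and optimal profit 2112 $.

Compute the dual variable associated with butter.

0

Binding: labor and yeast. Non-binding: butter (15 unused).
By complementary slackness, y = 0 for the non-binding constraint.
The binding rows give the dual system: 4·y_labor + 2·y_yeast = 48 and 2·y_labor + 3·y_yeast = 40.
Solving: y_labor = 8, y_yeast = 8.
Shadow price of butter = 0.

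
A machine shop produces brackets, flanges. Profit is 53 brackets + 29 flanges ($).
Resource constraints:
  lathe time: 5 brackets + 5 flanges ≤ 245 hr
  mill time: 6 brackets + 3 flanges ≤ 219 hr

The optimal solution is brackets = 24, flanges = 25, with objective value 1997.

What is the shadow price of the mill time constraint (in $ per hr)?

At the optimum: lathe time uses 245 of 245 (binding); mill time uses 219 of 219 (binding).
From A_Bᵀ y = c: 5·y_lathe time + 6·y_mill time = 53; 5·y_lathe time + 3·y_mill time = 29.
→ y_lathe time = 1 and y_mill time = 8.
Shadow price of mill time = 8.

8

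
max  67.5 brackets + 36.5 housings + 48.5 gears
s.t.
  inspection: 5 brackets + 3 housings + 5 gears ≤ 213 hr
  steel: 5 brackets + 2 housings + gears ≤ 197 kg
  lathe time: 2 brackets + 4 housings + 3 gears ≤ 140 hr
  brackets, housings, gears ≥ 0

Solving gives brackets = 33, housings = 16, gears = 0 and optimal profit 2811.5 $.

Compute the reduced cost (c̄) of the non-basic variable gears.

-3

Binding: inspection and steel. Non-binding: lathe time (10 unused).
Since lathe time is not tight, its dual is 0.
The binding rows give the dual system: 5·y_inspection + 5·y_steel = 67.5 and 3·y_inspection + 2·y_steel = 36.5.
This yields shadow prices y_inspection = 9.5, y_steel = 4.
Reduced cost of gears: c₃ − yᵀa₃ = 48.5 − (9.5·5 + 4·1) = 48.5 − 51.5 = -3.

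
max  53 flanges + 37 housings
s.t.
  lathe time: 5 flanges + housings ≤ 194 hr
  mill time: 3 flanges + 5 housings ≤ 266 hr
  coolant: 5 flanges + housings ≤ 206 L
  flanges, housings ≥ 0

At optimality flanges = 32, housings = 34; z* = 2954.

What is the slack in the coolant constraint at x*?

coolant used = 5·32 + 1·34 = 194; slack = 206 − 194 = 12.

12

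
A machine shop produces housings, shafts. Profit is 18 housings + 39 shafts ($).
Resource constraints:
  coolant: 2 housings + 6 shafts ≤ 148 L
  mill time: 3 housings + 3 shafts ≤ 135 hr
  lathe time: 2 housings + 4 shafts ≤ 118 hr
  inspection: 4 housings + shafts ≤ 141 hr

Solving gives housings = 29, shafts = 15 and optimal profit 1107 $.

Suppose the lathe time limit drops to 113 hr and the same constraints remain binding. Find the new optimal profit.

1069.5

Check each constraint at x*: coolant 148/148 (tight); mill time 132/135 (slack 3); lathe time 118/118 (tight); inspection 131/141 (slack 10).
Slack constraints have shadow price 0 (complementary slackness).
From A_Bᵀ y = c: 2·y_coolant + 2·y_lathe time = 18; 6·y_coolant + 4·y_lathe time = 39.
→ y_coolant = 1.5 and y_lathe time = 7.5.
Δz = y_lathe time·Δb = 7.5 × (-5) = -37.5, so new z* = 1107 − 37.5 = 1069.5.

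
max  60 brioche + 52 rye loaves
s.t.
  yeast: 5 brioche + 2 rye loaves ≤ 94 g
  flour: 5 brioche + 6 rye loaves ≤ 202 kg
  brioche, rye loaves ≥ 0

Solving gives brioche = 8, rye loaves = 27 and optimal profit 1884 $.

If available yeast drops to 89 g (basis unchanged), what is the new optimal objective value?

1859

Check each constraint at x*: yeast 94/94 (tight); flour 202/202 (tight).
Dual feasibility on the basic columns requires 5·y_yeast + 5·y_flour = 60, 2·y_yeast + 6·y_flour = 52.
This yields shadow prices y_yeast = 5, y_flour = 7.
Δz = y_yeast·Δb = 5 × (-5) = -25, so new z* = 1884 − 25 = 1859.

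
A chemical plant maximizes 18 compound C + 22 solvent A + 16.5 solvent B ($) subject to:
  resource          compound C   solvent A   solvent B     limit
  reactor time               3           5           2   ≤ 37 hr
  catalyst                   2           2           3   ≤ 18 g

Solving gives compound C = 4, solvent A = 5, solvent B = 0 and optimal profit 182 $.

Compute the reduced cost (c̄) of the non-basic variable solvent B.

Check each constraint at x*: reactor time 37/37 (tight); catalyst 18/18 (tight).
The binding rows give the dual system: 3·y_reactor time + 2·y_catalyst = 18 and 5·y_reactor time + 2·y_catalyst = 22.
→ y_reactor time = 2 and y_catalyst = 6.
Reduced cost of solvent B: c₃ − yᵀa₃ = 16.5 − (2·2 + 6·3) = 16.5 − 22 = -5.5.

-5.5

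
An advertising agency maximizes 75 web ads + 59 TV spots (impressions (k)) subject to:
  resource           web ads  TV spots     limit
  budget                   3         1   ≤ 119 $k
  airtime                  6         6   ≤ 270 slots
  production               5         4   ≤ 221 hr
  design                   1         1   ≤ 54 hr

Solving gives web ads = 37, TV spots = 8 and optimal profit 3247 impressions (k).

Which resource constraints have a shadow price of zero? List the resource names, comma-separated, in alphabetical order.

design, production

budget: 119/119 (binding)
airtime: 270/270 (binding)
production: 217/221 (slack 4)
design: 45/54 (slack 9)
By complementary slackness, a constraint with positive slack has shadow price 0 → design, production.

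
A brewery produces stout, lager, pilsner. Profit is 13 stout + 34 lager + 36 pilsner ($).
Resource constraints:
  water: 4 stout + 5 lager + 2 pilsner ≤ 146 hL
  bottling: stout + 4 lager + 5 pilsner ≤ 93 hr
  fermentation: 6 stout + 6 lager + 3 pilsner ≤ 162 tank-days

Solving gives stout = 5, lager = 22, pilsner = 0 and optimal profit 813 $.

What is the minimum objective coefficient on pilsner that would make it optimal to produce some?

Binding: bottling and fermentation. Non-binding: water (16 unused).
By complementary slackness, y = 0 for the non-binding constraint.
The binding rows give the dual system: 1·y_bottling + 6·y_fermentation = 13 and 4·y_bottling + 6·y_fermentation = 34.
Solving: y_bottling = 7, y_fermentation = 1.
pilsner enters the basis when its profit ≥ yᵀa₃ = 7·5 + 1·3 = 38.

38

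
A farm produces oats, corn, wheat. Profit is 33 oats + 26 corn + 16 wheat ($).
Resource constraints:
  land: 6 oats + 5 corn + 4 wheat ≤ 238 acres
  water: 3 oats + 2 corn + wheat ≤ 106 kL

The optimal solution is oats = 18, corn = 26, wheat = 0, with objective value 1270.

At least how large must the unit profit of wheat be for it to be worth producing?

19

Both land and water are binding at x*.
The binding rows give the dual system: 6·y_land + 3·y_water = 33 and 5·y_land + 2·y_water = 26.
Solving: y_land = 4, y_water = 3.
wheat enters the basis when its profit ≥ yᵀa₃ = 4·4 + 3·1 = 19.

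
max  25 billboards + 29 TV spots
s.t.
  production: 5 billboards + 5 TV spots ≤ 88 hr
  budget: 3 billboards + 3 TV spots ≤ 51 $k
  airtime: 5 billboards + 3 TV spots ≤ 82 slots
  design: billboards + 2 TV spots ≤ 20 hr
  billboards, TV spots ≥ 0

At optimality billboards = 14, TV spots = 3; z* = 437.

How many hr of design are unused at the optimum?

design used = 1·14 + 2·3 = 20; slack = 20 − 20 = 0.

0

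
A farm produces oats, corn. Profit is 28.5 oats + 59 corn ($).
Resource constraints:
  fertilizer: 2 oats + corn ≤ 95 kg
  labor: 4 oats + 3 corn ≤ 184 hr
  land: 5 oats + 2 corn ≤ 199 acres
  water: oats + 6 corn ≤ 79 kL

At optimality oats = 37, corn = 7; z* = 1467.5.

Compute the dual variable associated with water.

At the optimum: fertilizer uses 81 of 95 (slack = 14); labor uses 169 of 184 (slack = 15); land uses 199 of 199 (binding); water uses 79 of 79 (binding).
Slack constraints have shadow price 0 (complementary slackness).
Dual feasibility on the basic columns requires 5·y_land + 1·y_water = 28.5, 2·y_land + 6·y_water = 59.
→ y_land = 4 and y_water = 8.5.
Shadow price of water = 8.5.

8.5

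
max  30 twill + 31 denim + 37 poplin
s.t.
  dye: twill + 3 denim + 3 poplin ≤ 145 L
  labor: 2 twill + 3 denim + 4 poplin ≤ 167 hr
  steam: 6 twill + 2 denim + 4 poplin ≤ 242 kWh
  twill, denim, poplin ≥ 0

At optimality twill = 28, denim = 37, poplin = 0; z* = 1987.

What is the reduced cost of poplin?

Binding: labor and steam. Non-binding: dye (6 unused).
Since dye is not tight, its dual is 0.
Dual feasibility on the basic columns requires 2·y_labor + 6·y_steam = 30, 3·y_labor + 2·y_steam = 31.
Solving: y_labor = 9, y_steam = 2.
Reduced cost of poplin: c₃ − yᵀa₃ = 37 − (9·4 + 2·4) = 37 − 44 = -7.

-7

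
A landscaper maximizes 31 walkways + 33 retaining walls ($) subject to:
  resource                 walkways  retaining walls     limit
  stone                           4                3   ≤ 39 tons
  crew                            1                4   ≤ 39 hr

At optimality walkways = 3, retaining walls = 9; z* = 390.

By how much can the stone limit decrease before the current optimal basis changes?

9.75

Binding constraints: stone, crew. The basis is B = [[4,3],[1,4]] with det 13.
Per unit decrease in stone, x* moves by d = (-0.3077, 0.0769).
The basis stays optimal until walkways reaches 0; allowable decrease = 9.75 tons.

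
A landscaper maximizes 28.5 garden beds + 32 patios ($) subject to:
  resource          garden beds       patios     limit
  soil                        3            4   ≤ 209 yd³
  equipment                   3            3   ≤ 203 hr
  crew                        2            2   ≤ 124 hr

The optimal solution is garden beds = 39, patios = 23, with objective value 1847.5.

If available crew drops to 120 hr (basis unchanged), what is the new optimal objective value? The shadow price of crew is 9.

1811.5

Δb = -4, so new z* = 1847.5 + (9)·(-4) = 1847.5 − 36 = 1811.5.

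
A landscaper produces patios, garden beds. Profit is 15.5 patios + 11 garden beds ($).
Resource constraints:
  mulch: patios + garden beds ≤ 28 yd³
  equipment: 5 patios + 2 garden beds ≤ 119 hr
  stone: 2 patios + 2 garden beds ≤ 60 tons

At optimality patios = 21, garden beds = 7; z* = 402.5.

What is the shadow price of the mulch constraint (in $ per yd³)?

Binding: mulch and equipment. Non-binding: stone (4 unused).
Slack constraints have shadow price 0 (complementary slackness).
Dual feasibility on the basic columns requires 1·y_mulch + 5·y_equipment = 15.5, 1·y_mulch + 2·y_equipment = 11.
Solving: y_mulch = 8, y_equipment = 1.5.
Shadow price of mulch = 8.

8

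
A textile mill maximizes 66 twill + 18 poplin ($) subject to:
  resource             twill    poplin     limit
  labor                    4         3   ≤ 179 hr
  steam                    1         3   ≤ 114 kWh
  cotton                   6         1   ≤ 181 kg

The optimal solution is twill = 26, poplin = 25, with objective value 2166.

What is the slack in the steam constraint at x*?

steam used = 1·26 + 3·25 = 101; slack = 114 − 101 = 13.

13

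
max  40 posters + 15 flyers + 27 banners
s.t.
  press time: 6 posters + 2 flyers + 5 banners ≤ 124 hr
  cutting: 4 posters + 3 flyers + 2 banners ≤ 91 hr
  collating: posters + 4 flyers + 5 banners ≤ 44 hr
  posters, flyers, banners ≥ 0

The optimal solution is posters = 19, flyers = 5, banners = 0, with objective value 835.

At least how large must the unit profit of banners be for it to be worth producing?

Check each constraint at x*: press time 124/124 (tight); cutting 91/91 (tight); collating 39/44 (slack 5).
Slack constraints have shadow price 0 (complementary slackness).
Dual feasibility on the basic columns requires 6·y_press time + 4·y_cutting = 40, 2·y_press time + 3·y_cutting = 15.
This yields shadow prices y_press time = 6, y_cutting = 1.
banners enters the basis when its profit ≥ yᵀa₃ = 6·5 + 1·2 = 32.

32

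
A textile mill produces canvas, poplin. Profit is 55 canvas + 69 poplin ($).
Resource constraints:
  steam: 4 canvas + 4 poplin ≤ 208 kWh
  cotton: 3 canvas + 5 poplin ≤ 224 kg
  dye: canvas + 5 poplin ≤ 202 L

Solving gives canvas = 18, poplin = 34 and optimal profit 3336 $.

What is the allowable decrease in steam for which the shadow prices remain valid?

11.2

Binding constraints: steam, cotton. The basis is B = [[4,4],[3,5]] with det 8.
Per unit decrease in steam, x* moves by d = (-0.625, 0.375).
The basis stays optimal until dye becomes binding; allowable decrease = 11.2 kWh.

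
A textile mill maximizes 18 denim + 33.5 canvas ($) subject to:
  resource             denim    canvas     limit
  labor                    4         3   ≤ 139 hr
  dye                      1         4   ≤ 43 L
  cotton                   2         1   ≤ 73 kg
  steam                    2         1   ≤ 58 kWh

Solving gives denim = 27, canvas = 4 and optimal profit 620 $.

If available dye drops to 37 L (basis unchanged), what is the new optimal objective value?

578

At the optimum: labor uses 120 of 139 (slack = 19); dye uses 43 of 43 (binding); cotton uses 58 of 73 (slack = 15); steam uses 58 of 58 (binding).
Slack constraints have shadow price 0 (complementary slackness).
The binding rows give the dual system: 1·y_dye + 2·y_steam = 18 and 4·y_dye + 1·y_steam = 33.5.
Solving: y_dye = 7, y_steam = 5.5.
Δz = y_dye·Δb = 7 × (-6) = -42, so new z* = 620 − 42 = 578.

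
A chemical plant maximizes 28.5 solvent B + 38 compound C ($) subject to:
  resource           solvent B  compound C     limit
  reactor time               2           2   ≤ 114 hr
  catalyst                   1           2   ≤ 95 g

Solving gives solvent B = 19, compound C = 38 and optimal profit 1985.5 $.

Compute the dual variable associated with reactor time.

Both reactor time and catalyst are binding at x*.
From A_Bᵀ y = c: 2·y_reactor time + 1·y_catalyst = 28.5; 2·y_reactor time + 2·y_catalyst = 38.
→ y_reactor time = 9.5 and y_catalyst = 9.5.
Shadow price of reactor time = 9.5.

9.5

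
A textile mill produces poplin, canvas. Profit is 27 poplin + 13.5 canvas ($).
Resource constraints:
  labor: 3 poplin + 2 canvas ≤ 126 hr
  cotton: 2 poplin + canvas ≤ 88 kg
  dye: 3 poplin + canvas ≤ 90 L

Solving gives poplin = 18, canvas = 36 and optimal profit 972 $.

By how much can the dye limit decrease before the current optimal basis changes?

Binding constraints: labor, dye. The basis is B = [[3,2],[3,1]] with det -3.
Per unit decrease in dye, x* moves by d = (-0.6667, 1).
The basis stays optimal until poplin reaches 0; allowable decrease = 27 L.

27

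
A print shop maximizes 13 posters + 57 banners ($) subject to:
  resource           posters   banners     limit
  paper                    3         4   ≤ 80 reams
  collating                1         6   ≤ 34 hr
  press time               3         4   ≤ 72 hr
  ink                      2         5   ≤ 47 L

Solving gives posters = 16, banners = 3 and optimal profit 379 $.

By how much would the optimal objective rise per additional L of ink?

Check each constraint at x*: paper 60/80 (slack 20); collating 34/34 (tight); press time 60/72 (slack 12); ink 47/47 (tight).
By complementary slackness, y = 0 for the non-binding constraints.
From A_Bᵀ y = c: 1·y_collating + 2·y_ink = 13; 6·y_collating + 5·y_ink = 57.
This yields shadow prices y_collating = 7, y_ink = 3.
Shadow price of ink = 3.

3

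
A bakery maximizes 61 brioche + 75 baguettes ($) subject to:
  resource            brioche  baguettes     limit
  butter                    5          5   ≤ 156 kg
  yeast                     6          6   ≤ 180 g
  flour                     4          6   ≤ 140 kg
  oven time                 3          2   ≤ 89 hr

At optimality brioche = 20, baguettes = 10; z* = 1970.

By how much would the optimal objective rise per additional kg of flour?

7

Binding: yeast and flour. Non-binding: butter (6 unused), oven time (9 unused).
Since butter, oven time are not tight, their duals are 0.
From A_Bᵀ y = c: 6·y_yeast + 4·y_flour = 61; 6·y_yeast + 6·y_flour = 75.
→ y_yeast = 5.5 and y_flour = 7.
Shadow price of flour = 7.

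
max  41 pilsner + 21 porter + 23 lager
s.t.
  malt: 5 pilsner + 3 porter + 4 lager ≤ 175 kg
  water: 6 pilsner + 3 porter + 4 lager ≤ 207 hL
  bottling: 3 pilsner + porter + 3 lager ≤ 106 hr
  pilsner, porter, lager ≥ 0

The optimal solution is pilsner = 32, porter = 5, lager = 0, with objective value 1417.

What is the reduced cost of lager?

-5

Binding: malt and water. Non-binding: bottling (5 unused).
By complementary slackness, y = 0 for the non-binding constraint.
The binding rows give the dual system: 5·y_malt + 6·y_water = 41 and 3·y_malt + 3·y_water = 21.
→ y_malt = 1 and y_water = 6.
Reduced cost of lager: c₃ − yᵀa₃ = 23 − (1·4 + 6·4) = 23 − 28 = -5.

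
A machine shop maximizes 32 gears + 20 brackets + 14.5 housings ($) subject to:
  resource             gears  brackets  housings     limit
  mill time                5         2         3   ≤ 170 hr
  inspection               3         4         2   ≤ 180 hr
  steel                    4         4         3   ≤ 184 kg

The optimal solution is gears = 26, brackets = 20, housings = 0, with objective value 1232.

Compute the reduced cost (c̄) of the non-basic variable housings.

At the optimum: mill time uses 170 of 170 (binding); inspection uses 158 of 180 (slack = 22); steel uses 184 of 184 (binding).
Slack constraints have shadow price 0 (complementary slackness).
From A_Bᵀ y = c: 5·y_mill time + 4·y_steel = 32; 2·y_mill time + 4·y_steel = 20.
Solving: y_mill time = 4, y_steel = 3.
Reduced cost of housings: c₃ − yᵀa₃ = 14.5 − (4·3 + 3·3) = 14.5 − 21 = -6.5.

-6.5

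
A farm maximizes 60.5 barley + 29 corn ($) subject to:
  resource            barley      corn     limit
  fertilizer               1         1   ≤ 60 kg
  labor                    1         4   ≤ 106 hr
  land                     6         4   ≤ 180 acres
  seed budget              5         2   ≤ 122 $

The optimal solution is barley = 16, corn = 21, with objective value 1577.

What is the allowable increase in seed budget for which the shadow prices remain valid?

28

Binding constraints: land, seed budget. The basis is B = [[6,4],[5,2]] with det -8.
Per unit increase in seed budget, x* moves by d = (0.5, -0.75).
The basis stays optimal until corn reaches 0; allowable increase = 28 $.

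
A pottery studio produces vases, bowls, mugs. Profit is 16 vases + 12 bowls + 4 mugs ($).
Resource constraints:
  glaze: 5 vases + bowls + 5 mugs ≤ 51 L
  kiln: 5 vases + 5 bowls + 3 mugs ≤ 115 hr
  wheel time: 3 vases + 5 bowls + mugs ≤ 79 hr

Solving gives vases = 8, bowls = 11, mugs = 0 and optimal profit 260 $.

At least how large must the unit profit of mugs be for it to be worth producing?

12

Binding: glaze and wheel time. Non-binding: kiln (20 unused).
Since kiln is not tight, its dual is 0.
The binding rows give the dual system: 5·y_glaze + 3·y_wheel time = 16 and 1·y_glaze + 5·y_wheel time = 12.
→ y_glaze = 2 and y_wheel time = 2.
mugs enters the basis when its profit ≥ yᵀa₃ = 2·5 + 2·1 = 12.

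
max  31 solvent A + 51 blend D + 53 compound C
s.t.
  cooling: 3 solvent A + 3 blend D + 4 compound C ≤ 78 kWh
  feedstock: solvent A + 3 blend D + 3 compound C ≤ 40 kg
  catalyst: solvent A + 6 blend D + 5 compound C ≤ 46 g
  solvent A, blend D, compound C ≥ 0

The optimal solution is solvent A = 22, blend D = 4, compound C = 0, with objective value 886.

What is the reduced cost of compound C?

Binding: cooling and catalyst. Non-binding: feedstock (6 unused).
By complementary slackness, y = 0 for the non-binding constraint.
The binding rows give the dual system: 3·y_cooling + 1·y_catalyst = 31 and 3·y_cooling + 6·y_catalyst = 51.
Solving: y_cooling = 9, y_catalyst = 4.
Reduced cost of compound C: c₃ − yᵀa₃ = 53 − (9·4 + 4·5) = 53 − 56 = -3.

-3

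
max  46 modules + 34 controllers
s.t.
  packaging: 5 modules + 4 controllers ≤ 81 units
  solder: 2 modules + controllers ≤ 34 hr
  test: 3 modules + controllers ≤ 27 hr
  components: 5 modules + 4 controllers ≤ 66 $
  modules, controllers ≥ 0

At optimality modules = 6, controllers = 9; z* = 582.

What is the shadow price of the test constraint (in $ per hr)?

Check each constraint at x*: packaging 66/81 (slack 15); solder 21/34 (slack 13); test 27/27 (tight); components 66/66 (tight).
By complementary slackness, y = 0 for the non-binding constraints.
The binding rows give the dual system: 3·y_test + 5·y_components = 46 and 1·y_test + 4·y_components = 34.
This yields shadow prices y_test = 2, y_components = 8.
Shadow price of test = 2.

2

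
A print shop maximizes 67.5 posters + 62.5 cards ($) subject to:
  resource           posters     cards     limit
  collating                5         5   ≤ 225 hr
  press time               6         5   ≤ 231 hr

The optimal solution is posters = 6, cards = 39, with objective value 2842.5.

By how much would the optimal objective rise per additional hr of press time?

5

At the optimum: collating uses 225 of 225 (binding); press time uses 231 of 231 (binding).
From A_Bᵀ y = c: 5·y_collating + 6·y_press time = 67.5; 5·y_collating + 5·y_press time = 62.5.
This yields shadow prices y_collating = 7.5, y_press time = 5.
Shadow price of press time = 5.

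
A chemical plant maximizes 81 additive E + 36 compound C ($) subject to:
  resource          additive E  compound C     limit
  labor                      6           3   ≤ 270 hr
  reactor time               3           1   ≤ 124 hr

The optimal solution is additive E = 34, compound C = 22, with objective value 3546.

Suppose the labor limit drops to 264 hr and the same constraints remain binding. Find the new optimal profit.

3492

Both labor and reactor time are binding at x*.
The binding rows give the dual system: 6·y_labor + 3·y_reactor time = 81 and 3·y_labor + 1·y_reactor time = 36.
→ y_labor = 9 and y_reactor time = 9.
Δz = y_labor·Δb = 9 × (-6) = -54, so new z* = 3546 − 54 = 3492.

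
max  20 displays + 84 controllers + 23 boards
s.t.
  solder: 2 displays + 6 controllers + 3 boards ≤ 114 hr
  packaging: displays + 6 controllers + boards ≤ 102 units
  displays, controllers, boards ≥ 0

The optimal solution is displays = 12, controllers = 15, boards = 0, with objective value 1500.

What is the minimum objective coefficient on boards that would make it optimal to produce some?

26

Both solder and packaging are binding at x*.
The binding rows give the dual system: 2·y_solder + 1·y_packaging = 20 and 6·y_solder + 6·y_packaging = 84.
Solving: y_solder = 6, y_packaging = 8.
boards enters the basis when its profit ≥ yᵀa₃ = 6·3 + 8·1 = 26.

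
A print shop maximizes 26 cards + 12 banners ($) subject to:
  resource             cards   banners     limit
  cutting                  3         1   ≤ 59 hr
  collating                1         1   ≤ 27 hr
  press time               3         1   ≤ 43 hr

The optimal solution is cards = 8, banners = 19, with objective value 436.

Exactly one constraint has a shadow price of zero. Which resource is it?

cutting: 43/59 (slack 16)
collating: 27/27 (binding)
press time: 43/43 (binding)
By complementary slackness, a constraint with positive slack has shadow price 0 → cutting.

cutting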